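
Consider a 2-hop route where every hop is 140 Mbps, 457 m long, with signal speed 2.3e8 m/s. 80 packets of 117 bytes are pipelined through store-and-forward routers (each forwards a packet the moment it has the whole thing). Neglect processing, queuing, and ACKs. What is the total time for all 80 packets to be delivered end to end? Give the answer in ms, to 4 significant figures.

0.5455 ms

Per-hop transmission t_tx = L/R = 936/140000000 = 0.00668571 ms.
Per-hop propagation t_prop = 457/2.3e+08 = 0.00198696 ms.
Pipeline fill: first packet needs 2·t_tx to clear all hops; remaining 79 packets each add one t_tx.
Total = (2+80-1)·t_tx + 2·t_prop = 81·0.00668571 + 2·0.00198696 = 0.5455 ms.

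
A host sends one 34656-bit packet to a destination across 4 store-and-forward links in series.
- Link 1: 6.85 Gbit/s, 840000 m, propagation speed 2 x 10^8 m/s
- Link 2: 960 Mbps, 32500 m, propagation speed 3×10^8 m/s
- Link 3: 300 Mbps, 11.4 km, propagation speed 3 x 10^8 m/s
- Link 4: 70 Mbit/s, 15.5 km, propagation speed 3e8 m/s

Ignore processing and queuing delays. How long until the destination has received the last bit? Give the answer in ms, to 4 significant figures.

Transmission delays (L/R per hop): 0.00505927, 0.0361, 0.11552, 0.495086 ms; sum = 0.651765 ms.
Propagation delays (d/s per hop): 4.2, 0.108333, 0.038, 0.0516667 ms; sum = 4.398 ms.
End-to-end = 5.050 ms.

5.050 ms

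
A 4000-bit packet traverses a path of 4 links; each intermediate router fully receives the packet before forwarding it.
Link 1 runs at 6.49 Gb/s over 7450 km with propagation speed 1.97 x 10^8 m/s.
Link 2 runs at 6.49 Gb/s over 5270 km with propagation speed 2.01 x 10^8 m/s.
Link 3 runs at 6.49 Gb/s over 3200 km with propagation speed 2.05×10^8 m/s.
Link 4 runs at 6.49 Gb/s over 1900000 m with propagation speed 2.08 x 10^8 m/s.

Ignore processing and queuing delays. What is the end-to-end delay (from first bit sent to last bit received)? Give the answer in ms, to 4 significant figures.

88.78 ms

Transmission delay per hop = L/R = 4000/6490000000 = 0.000616333 ms; 4 hops → 0.00246533 ms.
Propagation delays (d/s per hop): 37.8173, 26.2189, 15.6098, 9.13462 ms; sum = 88.7805 ms.
End-to-end = 88.78 ms.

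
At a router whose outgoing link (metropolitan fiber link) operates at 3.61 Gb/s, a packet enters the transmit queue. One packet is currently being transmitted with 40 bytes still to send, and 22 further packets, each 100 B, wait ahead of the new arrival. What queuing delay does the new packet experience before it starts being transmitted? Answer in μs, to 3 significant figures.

4.96 μs

Each queued packet: L/R = 800/3610000000 = 0.221607 μs.
22 queued → 4.87535 μs.
Plus remaining 320 bits of current packet: 0.0886427 μs.
Queuing delay = 4.96 μs.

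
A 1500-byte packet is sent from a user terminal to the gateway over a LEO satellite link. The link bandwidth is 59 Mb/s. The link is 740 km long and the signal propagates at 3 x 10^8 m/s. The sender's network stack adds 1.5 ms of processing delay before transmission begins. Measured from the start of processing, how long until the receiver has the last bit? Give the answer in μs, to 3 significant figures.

L = 1500 × 8 = 12000 bits.
Transmission delay = L/R = 12000 / 59000000 = 203.39 μs.
Propagation delay = d/s = 740000 m / 300000000 m/s = 2466.67 μs.
Plus processing delay 1.5 ms = 1500 μs.
Total = 4170 μs.

4170 μs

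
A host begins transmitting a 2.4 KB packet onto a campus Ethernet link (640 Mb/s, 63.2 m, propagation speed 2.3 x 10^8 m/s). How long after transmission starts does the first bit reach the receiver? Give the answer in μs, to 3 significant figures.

First bit experiences only propagation delay: d/s = 63.2/2.3e+08 = 0.275 μs.

0.275 μs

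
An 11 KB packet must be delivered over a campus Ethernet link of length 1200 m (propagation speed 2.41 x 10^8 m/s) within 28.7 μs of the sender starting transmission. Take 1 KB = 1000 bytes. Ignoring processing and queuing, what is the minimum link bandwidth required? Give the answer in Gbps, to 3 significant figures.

L = 88000 bits.
Propagation delay = 1200 / 241000000 = 4.97925 μs.
Transmission budget = 28.7 − 4.97925 = 23.7207 μs.
R ≥ L / t_tx = 88000 bits / 2.37207e-05 s = 3.71 Gbps.

3.71 Gbps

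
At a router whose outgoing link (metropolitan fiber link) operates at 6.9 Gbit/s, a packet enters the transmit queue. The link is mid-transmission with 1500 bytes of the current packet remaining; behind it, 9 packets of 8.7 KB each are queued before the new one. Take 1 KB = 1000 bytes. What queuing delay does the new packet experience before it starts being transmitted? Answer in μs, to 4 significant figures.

92.52 μs

Each queued packet: L/R = 69600/6900000000 = 10.087 μs.
9 queued → 90.7826 μs.
Plus remaining 12000 bits of current packet: 1.73913 μs.
Queuing delay = 92.52 μs.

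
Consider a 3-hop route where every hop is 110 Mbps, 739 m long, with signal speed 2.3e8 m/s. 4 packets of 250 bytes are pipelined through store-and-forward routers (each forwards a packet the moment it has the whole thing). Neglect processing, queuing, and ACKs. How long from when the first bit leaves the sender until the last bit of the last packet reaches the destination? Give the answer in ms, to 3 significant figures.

0.119 ms

Per-hop transmission t_tx = L/R = 2000/110000000 = 0.0181818 ms.
Per-hop propagation t_prop = 739/2.3e+08 = 0.00321304 ms.
Pipeline fill: first packet needs 3·t_tx to clear all hops; remaining 3 packets each add one t_tx.
Total = (3+4-1)·t_tx + 3·t_prop = 6·0.0181818 + 3·0.00321304 = 0.119 ms.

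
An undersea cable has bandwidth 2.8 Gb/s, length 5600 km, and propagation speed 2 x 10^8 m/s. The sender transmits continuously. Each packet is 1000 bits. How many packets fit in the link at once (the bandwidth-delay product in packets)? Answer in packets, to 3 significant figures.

78400 packets

Propagation delay = 5600000 / 200000000 = 0.028 s.
BDP = R × t_prop = 2800000000 × 0.028 = 78400000 bits.
In packets of 1000 bits: 78400 packets.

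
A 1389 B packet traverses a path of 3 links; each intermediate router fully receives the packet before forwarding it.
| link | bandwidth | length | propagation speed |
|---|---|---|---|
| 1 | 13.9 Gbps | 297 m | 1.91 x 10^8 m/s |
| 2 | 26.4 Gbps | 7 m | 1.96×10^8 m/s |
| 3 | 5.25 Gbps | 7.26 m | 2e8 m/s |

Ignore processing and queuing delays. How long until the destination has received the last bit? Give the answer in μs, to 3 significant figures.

L = 1389 × 8 = 11112 bits.
Transmission delays (L/R per hop): 0.799424, 0.420909, 2.11657 μs; sum = 3.3369 μs.
Propagation delays (d/s per hop): 1.55497, 0.0357143, 0.0363 μs; sum = 1.62699 μs.
End-to-end = 4.96 μs.

4.96 μs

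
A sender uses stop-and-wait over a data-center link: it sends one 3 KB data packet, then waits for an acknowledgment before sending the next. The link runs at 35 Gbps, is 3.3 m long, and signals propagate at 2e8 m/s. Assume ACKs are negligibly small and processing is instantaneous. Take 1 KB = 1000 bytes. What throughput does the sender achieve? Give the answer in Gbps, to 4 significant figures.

33.39 Gbps

t_tx = L/R = 24000/35000000000 = 6.85714e-07 s.
t_prop = 3.3/200000000 = 1.65e-08 s; RTT = 3.3e-08 s.
Cycle = t_tx + RTT = 7.18714e-07 s.
Throughput = L / cycle = 24000 / 7.18714e-07 = 33.39 Gbps.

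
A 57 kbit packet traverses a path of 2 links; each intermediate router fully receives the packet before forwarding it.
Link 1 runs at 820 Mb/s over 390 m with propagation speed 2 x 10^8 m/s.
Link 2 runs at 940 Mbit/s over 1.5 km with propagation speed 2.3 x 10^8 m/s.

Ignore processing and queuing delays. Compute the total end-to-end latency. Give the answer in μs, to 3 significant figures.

139 μs

L = 57000 bits.
Transmission delays (L/R per hop): 69.5122, 60.6383 μs; sum = 130.15 μs.
Propagation delays (d/s per hop): 1.95, 6.52174 μs; sum = 8.47174 μs.
End-to-end = 139 μs.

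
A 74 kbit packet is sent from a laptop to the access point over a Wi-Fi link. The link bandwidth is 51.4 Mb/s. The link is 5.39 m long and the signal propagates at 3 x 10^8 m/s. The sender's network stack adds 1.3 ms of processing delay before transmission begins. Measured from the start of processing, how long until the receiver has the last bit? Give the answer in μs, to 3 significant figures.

2740 μs

L = 74000 bits.
Transmission delay = L/R = 74000 / 51400000 = 1439.69 μs.
Propagation delay = d/s = 5.39 m / 300000000 m/s = 0.0179667 μs.
Plus processing delay 1.3 ms = 1300 μs.
Total = 2740 μs.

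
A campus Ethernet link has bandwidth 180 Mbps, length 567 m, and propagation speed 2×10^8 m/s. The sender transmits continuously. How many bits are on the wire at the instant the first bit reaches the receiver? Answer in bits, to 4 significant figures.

Propagation delay = 567 / 200000000 = 2.835e-06 s.
BDP = R × t_prop = 180000000 × 2.835e-06 = 510.3 bits.

510.3 bits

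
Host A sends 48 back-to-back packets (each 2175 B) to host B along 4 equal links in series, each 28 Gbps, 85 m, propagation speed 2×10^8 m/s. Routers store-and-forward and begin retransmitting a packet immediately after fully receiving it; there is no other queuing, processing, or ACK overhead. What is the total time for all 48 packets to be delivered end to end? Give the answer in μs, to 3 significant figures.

Per-hop transmission t_tx = L/R = 17400/28000000000 = 0.621429 μs.
Per-hop propagation t_prop = 85/200000000 = 0.425 μs.
Pipeline fill: first packet needs 4·t_tx to clear all hops; remaining 47 packets each add one t_tx.
Total = (4+48-1)·t_tx + 4·t_prop = 51·0.621429 + 4·0.425 = 33.4 μs.

33.4 μs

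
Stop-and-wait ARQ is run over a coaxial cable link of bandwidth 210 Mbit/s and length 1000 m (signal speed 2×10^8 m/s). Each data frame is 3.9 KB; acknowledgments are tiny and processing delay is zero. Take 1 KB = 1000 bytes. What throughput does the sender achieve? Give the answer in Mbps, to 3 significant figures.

197 Mbps

t_tx = L/R = 31200/210000000 = 0.000148571 s.
t_prop = 1000/200000000 = 5e-06 s; RTT = 1e-05 s.
Cycle = t_tx + RTT = 0.000158571 s.
Throughput = L / cycle = 31200 / 0.000158571 = 197 Mbps.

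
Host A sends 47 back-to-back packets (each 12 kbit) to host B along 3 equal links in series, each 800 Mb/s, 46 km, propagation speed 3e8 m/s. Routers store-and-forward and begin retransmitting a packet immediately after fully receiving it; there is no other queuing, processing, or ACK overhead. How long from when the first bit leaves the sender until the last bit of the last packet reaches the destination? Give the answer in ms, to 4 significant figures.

Per-hop transmission t_tx = L/R = 12000/800000000 = 0.015 ms.
Per-hop propagation t_prop = 46000/300000000 = 0.153333 ms.
Pipeline fill: first packet needs 3·t_tx to clear all hops; remaining 46 packets each add one t_tx.
Total = (3+47-1)·t_tx + 3·t_prop = 49·0.015 + 3·0.153333 = 1.195 ms.

1.195 ms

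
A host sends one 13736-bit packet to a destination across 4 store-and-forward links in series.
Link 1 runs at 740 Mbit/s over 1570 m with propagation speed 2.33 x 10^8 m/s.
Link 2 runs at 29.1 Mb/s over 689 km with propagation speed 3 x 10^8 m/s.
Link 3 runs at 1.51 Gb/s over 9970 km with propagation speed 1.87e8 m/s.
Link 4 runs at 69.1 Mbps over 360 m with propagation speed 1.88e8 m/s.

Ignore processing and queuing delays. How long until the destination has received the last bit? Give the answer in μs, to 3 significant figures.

56300 μs

Transmission delays (L/R per hop): 18.5622, 472.027, 9.09669, 198.784 μs; sum = 698.471 μs.
Propagation delays (d/s per hop): 6.7382, 2296.67, 53315.5, 1.91489 μs; sum = 55620.8 μs.
End-to-end = 56300 μs.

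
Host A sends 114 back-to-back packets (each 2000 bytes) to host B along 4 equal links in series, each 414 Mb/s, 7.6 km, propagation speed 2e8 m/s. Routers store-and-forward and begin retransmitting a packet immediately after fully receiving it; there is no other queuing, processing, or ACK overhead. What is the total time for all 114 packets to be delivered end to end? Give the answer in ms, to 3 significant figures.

4.67 ms

Per-hop transmission t_tx = L/R = 16000/414000000 = 0.0386473 ms.
Per-hop propagation t_prop = 7600/200000000 = 0.038 ms.
Pipeline fill: first packet needs 4·t_tx to clear all hops; remaining 113 packets each add one t_tx.
Total = (4+114-1)·t_tx + 4·t_prop = 117·0.0386473 + 4·0.038 = 4.67 ms.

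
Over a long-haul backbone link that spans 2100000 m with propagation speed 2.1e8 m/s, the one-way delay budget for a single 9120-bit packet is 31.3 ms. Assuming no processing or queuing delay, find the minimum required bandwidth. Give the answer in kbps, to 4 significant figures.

428.2 kbps

Propagation delay = 2100000 / 210000000 = 10 ms.
Transmission budget = 31.3 − 10 = 21.3 ms.
R ≥ L / t_tx = 9120 bits / 0.0213 s = 428.2 kbps.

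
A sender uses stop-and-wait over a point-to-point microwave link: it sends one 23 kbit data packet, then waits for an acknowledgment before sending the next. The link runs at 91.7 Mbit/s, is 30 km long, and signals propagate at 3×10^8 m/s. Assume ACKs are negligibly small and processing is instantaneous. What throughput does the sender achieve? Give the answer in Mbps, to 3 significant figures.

t_tx = L/R = 23000/91700000 = 0.000250818 s.
t_prop = 30000/300000000 = 0.0001 s; RTT = 0.0002 s.
Cycle = t_tx + RTT = 0.000450818 s.
Throughput = L / cycle = 23000 / 0.000450818 = 51.0 Mbps.

51.0 Mbps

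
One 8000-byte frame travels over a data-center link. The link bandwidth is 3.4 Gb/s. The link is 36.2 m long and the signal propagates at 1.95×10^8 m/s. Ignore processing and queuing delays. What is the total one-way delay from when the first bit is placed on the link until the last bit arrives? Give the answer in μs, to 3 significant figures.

L = 8000 × 8 = 64000 bits.
Transmission delay = L/R = 64000 / 3400000000 = 18.8235 μs.
Propagation delay = d/s = 36.2 m / 195000000 m/s = 0.185641 μs.
Total = 19.0 μs.

19.0 μs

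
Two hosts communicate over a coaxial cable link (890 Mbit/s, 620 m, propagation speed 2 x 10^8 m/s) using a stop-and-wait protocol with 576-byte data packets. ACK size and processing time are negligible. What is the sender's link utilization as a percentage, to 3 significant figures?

45.5 %

t_tx = L/R = 4608/890000000 = 5.17753e-06 s.
t_prop = 620/200000000 = 3.1e-06 s; RTT = 6.2e-06 s.
Cycle = t_tx + RTT = 1.13775e-05 s.
Utilization = t_tx / cycle = 5.17753e-06/1.13775e-05 = 45.5 %.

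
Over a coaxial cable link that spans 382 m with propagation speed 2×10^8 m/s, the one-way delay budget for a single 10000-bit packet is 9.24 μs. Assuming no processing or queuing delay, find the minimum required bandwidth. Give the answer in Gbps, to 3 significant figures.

1.36 Gbps

Propagation delay = 382 / 200000000 = 1.91 μs.
Transmission budget = 9.24 − 1.91 = 7.33 μs.
R ≥ L / t_tx = 10000 bits / 7.33e-06 s = 1.36 Gbps.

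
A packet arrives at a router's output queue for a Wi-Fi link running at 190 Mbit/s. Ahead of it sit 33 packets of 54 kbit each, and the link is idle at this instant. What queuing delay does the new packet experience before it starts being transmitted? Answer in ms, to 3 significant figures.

Each queued packet: L/R = 54000/190000000 = 0.284211 ms.
33 queued → 9.37895 ms.
Queuing delay = 9.38 ms.

9.38 ms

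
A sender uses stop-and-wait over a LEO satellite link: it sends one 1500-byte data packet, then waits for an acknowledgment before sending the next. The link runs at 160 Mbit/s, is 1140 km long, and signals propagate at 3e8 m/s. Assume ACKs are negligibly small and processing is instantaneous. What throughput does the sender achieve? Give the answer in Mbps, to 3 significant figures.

t_tx = L/R = 12000/160000000 = 7.5e-05 s.
t_prop = 1140000/300000000 = 0.0038 s; RTT = 0.0076 s.
Cycle = t_tx + RTT = 0.007675 s.
Throughput = L / cycle = 12000 / 0.007675 = 1.56 Mbps.

1.56 Mbps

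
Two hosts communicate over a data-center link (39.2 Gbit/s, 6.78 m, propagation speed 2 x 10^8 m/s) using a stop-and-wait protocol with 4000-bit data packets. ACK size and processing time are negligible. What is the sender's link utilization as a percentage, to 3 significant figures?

t_tx = L/R = 4000/39200000000 = 1.02041e-07 s.
t_prop = 6.78/200000000 = 3.39e-08 s; RTT = 6.78e-08 s.
Cycle = t_tx + RTT = 1.69841e-07 s.
Utilization = t_tx / cycle = 1.02041e-07/1.69841e-07 = 60.1 %.

60.1 %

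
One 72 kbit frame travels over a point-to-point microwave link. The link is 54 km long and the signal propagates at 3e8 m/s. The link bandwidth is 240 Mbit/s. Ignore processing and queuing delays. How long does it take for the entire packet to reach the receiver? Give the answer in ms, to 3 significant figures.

L = 72000 bits.
Transmission delay = L/R = 72000 / 240000000 = 0.3 ms.
Propagation delay = d/s = 54000 m / 300000000 m/s = 0.18 ms.
Total = 0.480 ms.

0.480 ms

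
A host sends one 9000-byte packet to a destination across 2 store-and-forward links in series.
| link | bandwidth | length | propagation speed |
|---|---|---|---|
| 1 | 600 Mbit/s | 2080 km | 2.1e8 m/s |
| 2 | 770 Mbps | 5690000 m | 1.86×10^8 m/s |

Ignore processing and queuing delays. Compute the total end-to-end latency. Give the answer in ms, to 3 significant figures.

L = 9000 × 8 = 72000 bits.
Transmission delays (L/R per hop): 0.12, 0.0935065 ms; sum = 0.213506 ms.
Propagation delays (d/s per hop): 9.90476, 30.5914 ms; sum = 40.4962 ms.
End-to-end = 40.7 ms.

40.7 ms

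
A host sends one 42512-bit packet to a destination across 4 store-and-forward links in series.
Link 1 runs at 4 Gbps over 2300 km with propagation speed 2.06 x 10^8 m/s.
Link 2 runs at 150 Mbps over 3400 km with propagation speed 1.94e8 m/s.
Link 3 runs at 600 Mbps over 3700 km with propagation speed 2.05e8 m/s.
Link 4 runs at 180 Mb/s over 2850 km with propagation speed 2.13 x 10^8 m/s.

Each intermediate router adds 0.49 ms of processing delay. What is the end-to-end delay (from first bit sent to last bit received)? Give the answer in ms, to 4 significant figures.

62.19 ms

Transmission delays (L/R per hop): 0.010628, 0.283413, 0.0708533, 0.236178 ms; sum = 0.601072 ms.
Propagation delays (d/s per hop): 11.165, 17.5258, 18.0488, 13.3803 ms; sum = 60.1199 ms.
Processing at 3 router(s): 3 × 0.49 ms = 1.47 ms.
End-to-end = 62.19 ms.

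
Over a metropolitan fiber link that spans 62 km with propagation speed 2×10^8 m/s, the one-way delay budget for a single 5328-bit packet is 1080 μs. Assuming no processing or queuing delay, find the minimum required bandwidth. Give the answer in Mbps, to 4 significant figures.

Propagation delay = 62000 / 200000000 = 310 μs.
Transmission budget = 1080 − 310 = 770 μs.
R ≥ L / t_tx = 5328 bits / 0.00077 s = 6.919 Mbps.

6.919 Mbps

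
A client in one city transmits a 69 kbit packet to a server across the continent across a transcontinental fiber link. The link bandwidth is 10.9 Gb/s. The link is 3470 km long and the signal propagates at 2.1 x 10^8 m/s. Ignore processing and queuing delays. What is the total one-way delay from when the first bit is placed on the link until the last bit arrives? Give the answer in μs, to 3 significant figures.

16500 μs

L = 69000 bits.
Transmission delay = L/R = 69000 / 10900000000 = 6.33028 μs.
Propagation delay = d/s = 3470000 m / 210000000 m/s = 16523.8 μs.
Total = 16500 μs.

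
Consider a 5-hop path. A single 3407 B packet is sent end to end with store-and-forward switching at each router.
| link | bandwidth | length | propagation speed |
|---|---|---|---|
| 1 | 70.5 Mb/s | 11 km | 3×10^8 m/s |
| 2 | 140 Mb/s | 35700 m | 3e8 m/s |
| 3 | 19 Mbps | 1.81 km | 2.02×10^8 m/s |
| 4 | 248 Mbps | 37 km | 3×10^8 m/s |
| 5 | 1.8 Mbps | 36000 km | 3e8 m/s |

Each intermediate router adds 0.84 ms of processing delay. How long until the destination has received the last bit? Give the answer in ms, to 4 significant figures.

140.9 ms

L = 3407 × 8 = 27256 bits.
Transmission delays (L/R per hop): 0.38661, 0.194686, 1.43453, 0.109903, 15.1422 ms; sum = 17.2679 ms.
Propagation delays (d/s per hop): 0.0366667, 0.119, 0.0089604, 0.123333, 120 ms; sum = 120.288 ms.
Processing at 4 router(s): 4 × 0.84 ms = 3.36 ms.
End-to-end = 140.9 ms.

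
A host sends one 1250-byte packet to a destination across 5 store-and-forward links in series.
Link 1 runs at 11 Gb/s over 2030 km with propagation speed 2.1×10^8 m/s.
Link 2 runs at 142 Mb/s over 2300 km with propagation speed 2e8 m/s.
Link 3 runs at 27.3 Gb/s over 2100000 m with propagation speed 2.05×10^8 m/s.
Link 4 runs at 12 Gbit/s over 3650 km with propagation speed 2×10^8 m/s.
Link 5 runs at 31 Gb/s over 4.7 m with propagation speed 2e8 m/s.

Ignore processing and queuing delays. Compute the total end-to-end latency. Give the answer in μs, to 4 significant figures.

49730 μs

L = 1250 × 8 = 10000 bits.
Transmission delays (L/R per hop): 0.909091, 70.4225, 0.3663, 0.833333, 0.322581 μs; sum = 72.8538 μs.
Propagation delays (d/s per hop): 9666.67, 11500, 10243.9, 18250, 0.0235 μs; sum = 49660.6 μs.
End-to-end = 49730 μs.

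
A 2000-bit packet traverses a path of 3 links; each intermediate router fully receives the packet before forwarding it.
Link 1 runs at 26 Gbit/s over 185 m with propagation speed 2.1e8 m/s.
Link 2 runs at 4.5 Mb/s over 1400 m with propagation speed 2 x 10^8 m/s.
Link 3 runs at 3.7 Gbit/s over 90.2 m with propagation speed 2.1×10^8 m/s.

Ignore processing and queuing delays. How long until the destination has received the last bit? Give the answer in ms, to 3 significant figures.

0.453 ms

Transmission delays (L/R per hop): 7.69231e-05, 0.444444, 0.000540541 ms; sum = 0.445062 ms.
Propagation delays (d/s per hop): 0.000880952, 0.007, 0.000429524 ms; sum = 0.00831048 ms.
End-to-end = 0.453 ms.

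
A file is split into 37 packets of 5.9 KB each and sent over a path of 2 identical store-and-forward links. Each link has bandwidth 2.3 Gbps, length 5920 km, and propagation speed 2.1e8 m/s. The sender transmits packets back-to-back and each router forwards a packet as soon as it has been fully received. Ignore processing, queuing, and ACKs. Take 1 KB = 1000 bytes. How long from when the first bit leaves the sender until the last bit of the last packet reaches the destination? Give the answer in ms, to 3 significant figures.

Per-hop transmission t_tx = L/R = 47200/2300000000 = 0.0205217 ms.
Per-hop propagation t_prop = 5920000/210000000 = 28.1905 ms.
Pipeline fill: first packet needs 2·t_tx to clear all hops; remaining 36 packets each add one t_tx.
Total = (2+37-1)·t_tx + 2·t_prop = 38·0.0205217 + 2·28.1905 = 57.2 ms.

57.2 ms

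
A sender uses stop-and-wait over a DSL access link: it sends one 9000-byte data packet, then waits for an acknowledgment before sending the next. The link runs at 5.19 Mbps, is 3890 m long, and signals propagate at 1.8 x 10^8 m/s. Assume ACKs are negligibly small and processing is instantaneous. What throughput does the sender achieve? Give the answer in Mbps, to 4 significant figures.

5.174 Mbps

t_tx = L/R = 72000/5190000 = 0.0138728 s.
t_prop = 3890/180000000 = 2.16111e-05 s; RTT = 4.32222e-05 s.
Cycle = t_tx + RTT = 0.0139161 s.
Throughput = L / cycle = 72000 / 0.0139161 = 5.174 Mbps.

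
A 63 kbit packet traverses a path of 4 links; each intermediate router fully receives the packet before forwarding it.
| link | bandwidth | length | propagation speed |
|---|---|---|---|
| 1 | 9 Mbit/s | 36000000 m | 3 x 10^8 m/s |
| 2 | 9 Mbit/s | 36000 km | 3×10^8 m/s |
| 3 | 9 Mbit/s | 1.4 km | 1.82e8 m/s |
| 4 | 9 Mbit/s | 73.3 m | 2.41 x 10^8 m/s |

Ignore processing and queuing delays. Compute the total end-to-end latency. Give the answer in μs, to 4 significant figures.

L = 63000 bits.
Transmission delay per hop = L/R = 63000/9000000 = 7000 μs; 4 hops → 28000 μs.
Propagation delays (d/s per hop): 120000, 120000, 7.69231, 0.304149 μs; sum = 240008 μs.
End-to-end = 268000 μs.

268000 μs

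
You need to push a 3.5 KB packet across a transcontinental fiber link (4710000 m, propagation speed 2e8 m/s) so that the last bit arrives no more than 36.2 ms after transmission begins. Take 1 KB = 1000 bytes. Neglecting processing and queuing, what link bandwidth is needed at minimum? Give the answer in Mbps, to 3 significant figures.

L = 28000 bits.
Propagation delay = 4710000 / 200000000 = 23.55 ms.
Transmission budget = 36.2 − 23.55 = 12.65 ms.
R ≥ L / t_tx = 28000 bits / 0.01265 s = 2.21 Mbps.

2.21 Mbps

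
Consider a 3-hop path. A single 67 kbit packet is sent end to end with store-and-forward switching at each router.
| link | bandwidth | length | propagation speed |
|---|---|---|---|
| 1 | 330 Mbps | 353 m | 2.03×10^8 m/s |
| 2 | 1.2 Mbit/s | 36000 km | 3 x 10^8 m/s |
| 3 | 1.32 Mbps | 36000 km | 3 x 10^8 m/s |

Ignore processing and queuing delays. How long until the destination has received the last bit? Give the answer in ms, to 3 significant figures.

L = 67000 bits.
Transmission delays (L/R per hop): 0.20303, 55.8333, 50.7576 ms; sum = 106.794 ms.
Propagation delays (d/s per hop): 0.00173892, 120, 120 ms; sum = 240.002 ms.
End-to-end = 347 ms.

347 ms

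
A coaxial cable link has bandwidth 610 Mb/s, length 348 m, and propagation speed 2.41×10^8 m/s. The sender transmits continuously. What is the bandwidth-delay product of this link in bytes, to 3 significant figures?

Propagation delay = 348 / 241000000 = 1.44398e-06 s.
BDP = R × t_prop = 610000000 × 1.44398e-06 = 880.83 bits.
In bytes: 880.83/8 = 110 bytes.

110 bytes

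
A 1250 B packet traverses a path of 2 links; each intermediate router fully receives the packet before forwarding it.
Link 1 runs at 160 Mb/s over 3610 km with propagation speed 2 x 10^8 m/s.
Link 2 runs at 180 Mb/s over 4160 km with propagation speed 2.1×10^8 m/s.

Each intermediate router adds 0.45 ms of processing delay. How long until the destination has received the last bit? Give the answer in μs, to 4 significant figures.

L = 1250 × 8 = 10000 bits.
Transmission delays (L/R per hop): 62.5, 55.5556 μs; sum = 118.056 μs.
Propagation delays (d/s per hop): 18050, 19809.5 μs; sum = 37859.5 μs.
Processing at 1 router(s): 1 × 0.45 ms = 450 μs.
End-to-end = 38430 μs.

38430 μs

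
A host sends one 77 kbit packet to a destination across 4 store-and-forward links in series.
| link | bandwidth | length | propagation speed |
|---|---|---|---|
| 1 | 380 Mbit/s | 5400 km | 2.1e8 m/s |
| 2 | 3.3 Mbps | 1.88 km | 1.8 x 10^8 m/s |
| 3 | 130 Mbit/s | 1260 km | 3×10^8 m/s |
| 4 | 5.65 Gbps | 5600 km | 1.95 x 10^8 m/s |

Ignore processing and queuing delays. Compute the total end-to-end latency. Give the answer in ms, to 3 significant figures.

L = 77000 bits.
Transmission delays (L/R per hop): 0.202632, 23.3333, 0.592308, 0.0136283 ms; sum = 24.1419 ms.
Propagation delays (d/s per hop): 25.7143, 0.0104444, 4.2, 28.7179 ms; sum = 58.6427 ms.
End-to-end = 82.8 ms.

82.8 ms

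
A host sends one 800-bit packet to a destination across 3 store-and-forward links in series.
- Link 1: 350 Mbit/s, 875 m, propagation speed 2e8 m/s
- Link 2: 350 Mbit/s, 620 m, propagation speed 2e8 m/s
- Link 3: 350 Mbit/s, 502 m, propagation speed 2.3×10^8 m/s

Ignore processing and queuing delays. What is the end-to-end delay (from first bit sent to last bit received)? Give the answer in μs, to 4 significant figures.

Transmission delay per hop = L/R = 800/350000000 = 2.28571 μs; 3 hops → 6.85714 μs.
Propagation delays (d/s per hop): 4.375, 3.1, 2.18261 μs; sum = 9.65761 μs.
End-to-end = 16.51 μs.

16.51 μs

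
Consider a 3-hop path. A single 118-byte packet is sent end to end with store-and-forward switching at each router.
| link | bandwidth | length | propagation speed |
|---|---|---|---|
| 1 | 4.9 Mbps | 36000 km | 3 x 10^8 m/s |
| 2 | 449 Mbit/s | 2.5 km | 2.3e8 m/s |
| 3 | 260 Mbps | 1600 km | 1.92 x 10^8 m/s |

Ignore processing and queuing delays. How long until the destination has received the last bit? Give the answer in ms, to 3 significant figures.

129 ms

L = 118 × 8 = 944 bits.
Transmission delays (L/R per hop): 0.192653, 0.00210245, 0.00363077 ms; sum = 0.198386 ms.
Propagation delays (d/s per hop): 120, 0.0108696, 8.33333 ms; sum = 128.344 ms.
End-to-end = 129 ms.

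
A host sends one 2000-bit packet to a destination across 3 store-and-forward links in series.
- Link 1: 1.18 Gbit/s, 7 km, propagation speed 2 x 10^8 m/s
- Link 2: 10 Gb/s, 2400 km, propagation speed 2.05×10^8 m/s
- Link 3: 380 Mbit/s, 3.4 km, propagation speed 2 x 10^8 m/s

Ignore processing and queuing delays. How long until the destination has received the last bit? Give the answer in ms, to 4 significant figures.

11.77 ms

Transmission delays (L/R per hop): 0.00169492, 0.0002, 0.00526316 ms; sum = 0.00715807 ms.
Propagation delays (d/s per hop): 0.035, 11.7073, 0.017 ms; sum = 11.7593 ms.
End-to-end = 11.77 ms.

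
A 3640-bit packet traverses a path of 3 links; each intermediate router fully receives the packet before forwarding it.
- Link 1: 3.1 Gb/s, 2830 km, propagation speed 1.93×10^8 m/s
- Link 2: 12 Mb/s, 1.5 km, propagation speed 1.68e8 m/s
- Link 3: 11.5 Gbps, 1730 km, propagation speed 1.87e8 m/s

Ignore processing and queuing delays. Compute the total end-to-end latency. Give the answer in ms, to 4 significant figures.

24.23 ms

Transmission delays (L/R per hop): 0.00117419, 0.303333, 0.000316522 ms; sum = 0.304824 ms.
Propagation delays (d/s per hop): 14.6632, 0.00892857, 9.25134 ms; sum = 23.9235 ms.
End-to-end = 24.23 ms.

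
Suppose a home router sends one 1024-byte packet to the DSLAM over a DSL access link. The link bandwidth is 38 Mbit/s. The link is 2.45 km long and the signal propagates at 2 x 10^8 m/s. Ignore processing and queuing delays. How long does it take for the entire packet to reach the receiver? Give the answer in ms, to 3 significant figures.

L = 1024 × 8 = 8192 bits.
Transmission delay = L/R = 8192 / 38000000 = 0.215579 ms.
Propagation delay = d/s = 2450 m / 200000000 m/s = 0.01225 ms.
Total = 0.228 ms.

0.228 ms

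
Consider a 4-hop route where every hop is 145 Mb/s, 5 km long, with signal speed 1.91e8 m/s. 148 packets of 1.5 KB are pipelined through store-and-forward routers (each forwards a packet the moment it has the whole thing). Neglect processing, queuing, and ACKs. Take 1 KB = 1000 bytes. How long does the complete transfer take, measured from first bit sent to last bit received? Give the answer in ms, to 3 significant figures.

Per-hop transmission t_tx = L/R = 12000/145000000 = 0.0827586 ms.
Per-hop propagation t_prop = 5000/191000000 = 0.026178 ms.
Pipeline fill: first packet needs 4·t_tx to clear all hops; remaining 147 packets each add one t_tx.
Total = (4+148-1)·t_tx + 4·t_prop = 151·0.0827586 + 4·0.026178 = 12.6 ms.

12.6 ms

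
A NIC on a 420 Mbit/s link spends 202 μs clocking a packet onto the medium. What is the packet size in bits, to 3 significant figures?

84800 bits

L = R × t_tx = 420000000 b/s × 0.000202 s = 84840 bits.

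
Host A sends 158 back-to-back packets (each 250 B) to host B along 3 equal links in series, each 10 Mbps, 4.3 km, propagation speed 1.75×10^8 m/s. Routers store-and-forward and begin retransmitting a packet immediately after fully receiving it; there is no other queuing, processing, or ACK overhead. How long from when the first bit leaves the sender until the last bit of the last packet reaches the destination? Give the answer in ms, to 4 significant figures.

Per-hop transmission t_tx = L/R = 2000/10000000 = 0.2 ms.
Per-hop propagation t_prop = 4300/175000000 = 0.0245714 ms.
Pipeline fill: first packet needs 3·t_tx to clear all hops; remaining 157 packets each add one t_tx.
Total = (3+158-1)·t_tx + 3·t_prop = 160·0.2 + 3·0.0245714 = 32.07 ms.

32.07 ms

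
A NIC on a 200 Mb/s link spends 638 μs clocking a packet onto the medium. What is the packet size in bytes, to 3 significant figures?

16000 bytes

L = R × t_tx = 200000000 b/s × 0.000638 s = 127600 bits.
In bytes: 127600 / 8 = 16000 bytes.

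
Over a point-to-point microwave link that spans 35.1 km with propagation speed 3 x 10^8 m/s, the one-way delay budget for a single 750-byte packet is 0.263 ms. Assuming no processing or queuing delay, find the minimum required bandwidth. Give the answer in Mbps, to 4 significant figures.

41.10 Mbps

L = 6000 bits.
Propagation delay = 35100 / 300000000 = 0.117 ms.
Transmission budget = 0.263 − 0.117 = 0.146 ms.
R ≥ L / t_tx = 6000 bits / 0.000146 s = 41.10 Mbps.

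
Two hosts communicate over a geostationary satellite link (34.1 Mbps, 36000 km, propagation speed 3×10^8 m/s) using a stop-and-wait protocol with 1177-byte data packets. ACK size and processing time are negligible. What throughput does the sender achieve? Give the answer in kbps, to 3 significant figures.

39.2 kbps

t_tx = L/R = 9416/34100000 = 0.000276129 s.
t_prop = 36000000/300000000 = 0.12 s; RTT = 0.24 s.
Cycle = t_tx + RTT = 0.240276 s.
Throughput = L / cycle = 9416 / 0.240276 = 39.2 kbps.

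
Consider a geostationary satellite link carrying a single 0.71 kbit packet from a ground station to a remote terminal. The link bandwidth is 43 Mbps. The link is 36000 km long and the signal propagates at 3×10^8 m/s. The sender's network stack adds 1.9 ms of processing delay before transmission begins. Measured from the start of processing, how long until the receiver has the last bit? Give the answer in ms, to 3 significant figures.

122 ms

L = 710 bits.
Transmission delay = L/R = 710 / 43000000 = 0.0165116 ms.
Propagation delay = d/s = 36000000 m / 300000000 m/s = 120 ms.
Plus processing delay 1.9 ms = 1.9 ms.
Total = 122 ms.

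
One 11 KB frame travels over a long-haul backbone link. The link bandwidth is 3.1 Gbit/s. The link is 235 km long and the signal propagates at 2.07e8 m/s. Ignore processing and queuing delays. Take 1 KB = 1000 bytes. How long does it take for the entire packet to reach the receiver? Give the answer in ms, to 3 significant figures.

1.16 ms

L = 88000 bits.
Transmission delay = L/R = 88000 / 3100000000 = 0.0283871 ms.
Propagation delay = d/s = 235000 m / 2.07e+08 m/s = 1.13527 ms.
Total = 1.16 ms.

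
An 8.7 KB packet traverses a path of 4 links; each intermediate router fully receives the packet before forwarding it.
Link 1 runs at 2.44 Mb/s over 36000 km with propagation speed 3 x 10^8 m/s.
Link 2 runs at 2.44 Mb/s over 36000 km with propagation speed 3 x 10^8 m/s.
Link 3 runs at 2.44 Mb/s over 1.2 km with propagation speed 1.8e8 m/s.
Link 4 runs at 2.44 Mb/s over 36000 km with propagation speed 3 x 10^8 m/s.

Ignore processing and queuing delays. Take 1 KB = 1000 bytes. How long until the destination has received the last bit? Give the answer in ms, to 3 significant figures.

L = 69600 bits.
Transmission delay per hop = L/R = 69600/2440000 = 28.5246 ms; 4 hops → 114.098 ms.
Propagation delays (d/s per hop): 120, 120, 0.00666667, 120 ms; sum = 360.007 ms.
End-to-end = 474 ms.

474 ms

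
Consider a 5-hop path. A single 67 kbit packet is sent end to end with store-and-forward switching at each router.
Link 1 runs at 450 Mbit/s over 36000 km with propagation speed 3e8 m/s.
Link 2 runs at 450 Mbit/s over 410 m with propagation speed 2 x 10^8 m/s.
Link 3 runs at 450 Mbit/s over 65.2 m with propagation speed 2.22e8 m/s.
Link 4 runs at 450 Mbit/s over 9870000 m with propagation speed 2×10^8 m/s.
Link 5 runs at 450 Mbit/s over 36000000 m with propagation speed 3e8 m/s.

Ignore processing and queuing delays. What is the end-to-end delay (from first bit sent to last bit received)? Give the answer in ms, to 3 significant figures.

290 ms

L = 67000 bits.
Transmission delay per hop = L/R = 67000/450000000 = 0.148889 ms; 5 hops → 0.744444 ms.
Propagation delays (d/s per hop): 120, 0.00205, 0.000293694, 49.35, 120 ms; sum = 289.352 ms.
End-to-end = 290 ms.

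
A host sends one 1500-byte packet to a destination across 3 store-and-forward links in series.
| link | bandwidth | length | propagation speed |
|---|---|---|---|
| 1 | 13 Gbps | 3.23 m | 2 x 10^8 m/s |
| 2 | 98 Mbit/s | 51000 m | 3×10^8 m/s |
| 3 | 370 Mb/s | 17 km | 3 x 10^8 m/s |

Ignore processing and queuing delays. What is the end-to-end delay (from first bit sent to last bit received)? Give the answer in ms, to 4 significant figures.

0.3825 ms

L = 1500 × 8 = 12000 bits.
Transmission delays (L/R per hop): 0.000923077, 0.122449, 0.0324324 ms; sum = 0.155804 ms.
Propagation delays (d/s per hop): 1.615e-05, 0.17, 0.0566667 ms; sum = 0.226683 ms.
End-to-end = 0.3825 ms.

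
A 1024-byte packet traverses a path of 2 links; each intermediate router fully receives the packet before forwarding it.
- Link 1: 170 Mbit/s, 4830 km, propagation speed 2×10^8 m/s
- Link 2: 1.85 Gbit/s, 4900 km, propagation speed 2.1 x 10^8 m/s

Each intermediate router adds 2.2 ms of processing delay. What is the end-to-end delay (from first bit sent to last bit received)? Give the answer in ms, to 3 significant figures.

L = 1024 × 8 = 8192 bits.
Transmission delays (L/R per hop): 0.0481882, 0.00442811 ms; sum = 0.0526163 ms.
Propagation delays (d/s per hop): 24.15, 23.3333 ms; sum = 47.4833 ms.
Processing at 1 router(s): 1 × 2.2 ms = 2.2 ms.
End-to-end = 49.7 ms.

49.7 ms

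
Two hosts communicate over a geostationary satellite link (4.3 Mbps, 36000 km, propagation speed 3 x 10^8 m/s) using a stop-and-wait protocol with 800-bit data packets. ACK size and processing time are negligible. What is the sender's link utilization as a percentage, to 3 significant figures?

0.0775 %

t_tx = L/R = 800/4300000 = 0.000186047 s.
t_prop = 36000000/300000000 = 0.12 s; RTT = 0.24 s.
Cycle = t_tx + RTT = 0.240186 s.
Utilization = t_tx / cycle = 0.000186047/0.240186 = 0.0775 %.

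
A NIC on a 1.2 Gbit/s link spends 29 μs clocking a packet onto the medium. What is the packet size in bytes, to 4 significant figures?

4350 bytes

L = R × t_tx = 1200000000 b/s × 2.9e-05 s = 34800 bits.
In bytes: 34800 / 8 = 4350 bytes.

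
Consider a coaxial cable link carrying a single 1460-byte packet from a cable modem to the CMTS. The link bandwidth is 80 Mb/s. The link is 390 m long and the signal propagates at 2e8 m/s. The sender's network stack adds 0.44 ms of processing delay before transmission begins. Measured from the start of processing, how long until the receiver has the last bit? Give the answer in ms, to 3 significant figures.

0.588 ms

L = 1460 × 8 = 11680 bits.
Transmission delay = L/R = 11680 / 80000000 = 0.146 ms.
Propagation delay = d/s = 390 m / 200000000 m/s = 0.00195 ms.
Plus processing delay 0.44 ms = 0.44 ms.
Total = 0.588 ms.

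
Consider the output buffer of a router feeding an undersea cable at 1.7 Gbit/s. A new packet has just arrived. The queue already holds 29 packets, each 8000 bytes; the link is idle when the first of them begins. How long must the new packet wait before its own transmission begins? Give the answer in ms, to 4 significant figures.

Each queued packet: L/R = 64000/1700000000 = 0.0376471 ms.
29 queued → 1.09176 ms.
Queuing delay = 1.092 ms.

1.092 ms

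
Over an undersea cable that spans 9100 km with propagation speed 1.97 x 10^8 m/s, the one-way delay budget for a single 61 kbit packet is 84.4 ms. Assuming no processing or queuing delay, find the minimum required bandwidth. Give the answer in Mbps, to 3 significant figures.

Propagation delay = 9100000 / 197000000 = 46.1929 ms.
Transmission budget = 84.4 − 46.1929 = 38.2071 ms.
R ≥ L / t_tx = 61000 bits / 0.0382071 s = 1.60 Mbps.

1.60 Mbps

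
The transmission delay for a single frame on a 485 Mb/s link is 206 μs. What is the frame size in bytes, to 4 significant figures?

L = R × t_tx = 485000000 b/s × 0.000206 s = 99910 bits.
In bytes: 99910 / 8 = 12490 bytes.

12490 bytes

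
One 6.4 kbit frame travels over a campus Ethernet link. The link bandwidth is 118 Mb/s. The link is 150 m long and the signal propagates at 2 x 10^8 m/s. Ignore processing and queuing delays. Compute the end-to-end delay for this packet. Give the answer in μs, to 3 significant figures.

55.0 μs

L = 6400 bits.
Transmission delay = L/R = 6400 / 118000000 = 54.2373 μs.
Propagation delay = d/s = 150 m / 200000000 m/s = 0.75 μs.
Total = 55.0 μs.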